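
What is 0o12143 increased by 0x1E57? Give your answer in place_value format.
Convert 0o12143 (octal) → 1×4096 + 2×512 + 1×64 + 4×8 + 3 = 5219 (decimal)
Convert 0x1E57 (hexadecimal) → 1×4096 + 14×256 + 5×16 + 7 = 7767 (decimal)
Compute 5219 + 7767 = 12986
Convert 12986 (decimal) → 12986 = 12×1000 + 9×100 + 8×10 + 6 → 12 thousands, 9 hundreds, 8 tens, 6 ones (place-value notation)
12 thousands, 9 hundreds, 8 tens, 6 ones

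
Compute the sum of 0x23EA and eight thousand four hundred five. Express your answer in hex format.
Convert 0x23EA (hexadecimal) → 2×4096 + 3×256 + 14×16 + 10 = 9194 (decimal)
Convert eight thousand four hundred five (English words) → 8×1000 + 4×100 + 5 = 8405 (decimal)
Compute 9194 + 8405 = 17599
Convert 17599 (decimal) → 17599 = 4×4096 + 4×256 + 11×16 + 15 → 0x44BF (hexadecimal)
0x44BF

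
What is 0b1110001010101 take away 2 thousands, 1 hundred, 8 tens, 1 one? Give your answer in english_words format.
Convert 0b1110001010101 (binary) → 4096 + 2048 + 1024 + 64 + 16 + 4 + 1 = 7253 (decimal)
Convert 2 thousands, 1 hundred, 8 tens, 1 one (place-value notation) → 2×1000 + 1×100 + 8×10 + 1 = 2181 (decimal)
Compute 7253 - 2181 = 5072
Convert 5072 (decimal) → 5072 = 5×1000 + 72 → five thousand seventy-two (English words)
five thousand seventy-two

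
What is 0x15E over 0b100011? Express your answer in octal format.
Convert 0x15E (hexadecimal) → 1×256 + 5×16 + 14 = 350 (decimal)
Convert 0b100011 (binary) → 32 + 2 + 1 = 35 (decimal)
Compute 350 ÷ 35 = 10
Convert 10 (decimal) → 10 = 1×8 + 2 → 0o12 (octal)
0o12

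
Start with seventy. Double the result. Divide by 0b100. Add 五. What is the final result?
Convert seventy (English words) → 70 (decimal)
Start: 70
70 × 2 = 140
Convert 0b100 (binary) → 4 (decimal)
140 ÷ 4 = 35
Convert 五 (Chinese numeral) → 5 (decimal)
35 + 5 = 40
40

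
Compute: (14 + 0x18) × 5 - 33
Convert 0x18 (hexadecimal) → 1×16 + 8 = 24 (decimal)
Expression in decimal: (14 + 24) × 5 - 33
Parentheses first: 14 + 24 = 38
Multiply: 38 × 5 = 190
Subtract: 190 - 33 = 157
157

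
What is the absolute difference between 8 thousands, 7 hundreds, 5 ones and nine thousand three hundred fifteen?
Convert 8 thousands, 7 hundreds, 5 ones (place-value notation) → 8×1000 + 7×100 + 5 = 8705 (decimal)
Convert nine thousand three hundred fifteen (English words) → 9×1000 + 3×100 + 15 = 9315 (decimal)
Compute |8705 - 9315| = 610
610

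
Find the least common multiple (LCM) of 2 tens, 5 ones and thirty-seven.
Convert 2 tens, 5 ones (place-value notation) → 2×10 + 5 = 25 (decimal)
Convert thirty-seven (English words) → 37 (decimal)
Compute lcm(25, 37) = 925
925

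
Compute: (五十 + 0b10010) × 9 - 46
Convert 五十 (Chinese numeral) → 5×10 = 50 (decimal)
Convert 0b10010 (binary) → 16 + 2 = 18 (decimal)
Expression in decimal: (50 + 18) × 9 - 46
Parentheses first: 50 + 18 = 68
Multiply: 68 × 9 = 612
Subtract: 612 - 46 = 566
566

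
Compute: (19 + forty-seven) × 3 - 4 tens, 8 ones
Convert forty-seven (English words) → 47 (decimal)
Convert 4 tens, 8 ones (place-value notation) → 4×10 + 8 = 48 (decimal)
Expression in decimal: (19 + 47) × 3 - 48
Parentheses first: 19 + 47 = 66
Multiply: 66 × 3 = 198
Subtract: 198 - 48 = 150
150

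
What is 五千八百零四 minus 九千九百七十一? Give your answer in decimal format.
Convert 五千八百零四 (Chinese numeral) → 5×1000 + 8×100 + 4 = 5804 (decimal)
Convert 九千九百七十一 (Chinese numeral) → 9×1000 + 9×100 + 7×10 + 1 = 9971 (decimal)
Compute 5804 - 9971 = -4167
-4167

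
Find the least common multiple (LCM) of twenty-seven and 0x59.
Convert twenty-seven (English words) → 27 (decimal)
Convert 0x59 (hexadecimal) → 5×16 + 9 = 89 (decimal)
Compute lcm(27, 89) = 2403
2403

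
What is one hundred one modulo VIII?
Convert one hundred one (English words) → 1×100 + 1 = 101 (decimal)
Convert VIII (Roman numeral) → 5 + 1 + 1 + 1 = 8 (decimal)
Compute 101 mod 8 = 5
5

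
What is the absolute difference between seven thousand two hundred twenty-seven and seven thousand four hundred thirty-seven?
Convert seven thousand two hundred twenty-seven (English words) → 7×1000 + 2×100 + 27 = 7227 (decimal)
Convert seven thousand four hundred thirty-seven (English words) → 7×1000 + 4×100 + 37 = 7437 (decimal)
Compute |7227 - 7437| = 210
210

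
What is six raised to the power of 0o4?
Convert six (English words) → 6 (decimal)
Convert 0o4 (octal) → 4 (decimal)
Compute 6 ^ 4 = 1296
1296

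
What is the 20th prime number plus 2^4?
The 20th prime number = 71
Convert 2^4 (power) → 16 (decimal)
Compute 71 + 16 = 87
87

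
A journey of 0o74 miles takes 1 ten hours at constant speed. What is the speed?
Convert 0o74 (octal) → 7×8 + 4 = 60 (decimal)
Convert 1 ten (place-value notation) → 1×10 = 10 (decimal)
Compute 60 ÷ 10 = 6
6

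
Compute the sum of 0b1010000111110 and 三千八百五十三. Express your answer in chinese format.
Convert 0b1010000111110 (binary) → 4096 + 1024 + 32 + 16 + 8 + 4 + 2 = 5182 (decimal)
Convert 三千八百五十三 (Chinese numeral) → 3×1000 + 8×100 + 5×10 + 3 = 3853 (decimal)
Compute 5182 + 3853 = 9035
Convert 9035 (decimal) → 9035 = 9×1000 + 3×10 + 5 → 九千零三十五 (Chinese numeral)
九千零三十五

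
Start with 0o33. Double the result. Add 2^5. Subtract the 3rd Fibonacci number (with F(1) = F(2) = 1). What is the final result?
Convert 0o33 (octal) → 3×8 + 3 = 27 (decimal)
Start: 27
27 × 2 = 54
Convert 2^5 (power) → 32 (decimal)
54 + 32 = 86
Convert the 3rd Fibonacci number (with F(1) = F(2) = 1) (Fibonacci index) → 1, 1, 2 → 2 (decimal)
86 - 2 = 84
84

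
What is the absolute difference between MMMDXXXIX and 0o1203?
Convert MMMDXXXIX (Roman numeral) → 1000 + 1000 + 1000 + 500 + 10 + 10 + 10 + 9 = 3539 (decimal)
Convert 0o1203 (octal) → 1×512 + 2×64 + 3 = 643 (decimal)
Compute |3539 - 643| = 2896
2896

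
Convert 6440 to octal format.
Convert 6440 (decimal) → 6440 = 1×4096 + 4×512 + 4×64 + 5×8 → 0o14450 (octal)
0o14450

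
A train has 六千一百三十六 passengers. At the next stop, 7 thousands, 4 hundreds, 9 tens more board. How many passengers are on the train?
Convert 六千一百三十六 (Chinese numeral) → 6×1000 + 1×100 + 3×10 + 6 = 6136 (decimal)
Convert 7 thousands, 4 hundreds, 9 tens (place-value notation) → 7×1000 + 4×100 + 9×10 = 7490 (decimal)
Compute 6136 + 7490 = 13626
13626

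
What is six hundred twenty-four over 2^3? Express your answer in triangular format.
Convert six hundred twenty-four (English words) → 6×100 + 24 = 624 (decimal)
Convert 2^3 (power) → 8 (decimal)
Compute 624 ÷ 8 = 78
Convert 78 (decimal) → 78 = 12×13/2 → the 12th triangular number (triangular index)
the 12th triangular number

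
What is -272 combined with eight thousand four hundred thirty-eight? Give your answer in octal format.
Convert eight thousand four hundred thirty-eight (English words) → 8×1000 + 4×100 + 38 = 8438 (decimal)
Compute -272 + 8438 = 8166
Convert 8166 (decimal) → 8166 = 1×4096 + 7×512 + 7×64 + 4×8 + 6 → 0o17746 (octal)
0o17746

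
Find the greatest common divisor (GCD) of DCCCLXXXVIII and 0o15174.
Convert DCCCLXXXVIII (Roman numeral) → 500 + 100 + 100 + 100 + 50 + 10 + 10 + 10 + 5 + 1 + 1 + 1 = 888 (decimal)
Convert 0o15174 (octal) → 1×4096 + 5×512 + 1×64 + 7×8 + 4 = 6780 (decimal)
Compute gcd(888, 6780) = 12
12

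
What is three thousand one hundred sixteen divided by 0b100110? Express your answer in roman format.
Convert three thousand one hundred sixteen (English words) → 3×1000 + 1×100 + 16 = 3116 (decimal)
Convert 0b100110 (binary) → 32 + 4 + 2 = 38 (decimal)
Compute 3116 ÷ 38 = 82
Convert 82 (decimal) → 82 = 50 + 10 + 10 + 10 + 1 + 1 → LXXXII (Roman numeral)
LXXXII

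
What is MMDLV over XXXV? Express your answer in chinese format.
Convert MMDLV (Roman numeral) → 1000 + 1000 + 500 + 50 + 5 = 2555 (decimal)
Convert XXXV (Roman numeral) → 10 + 10 + 10 + 5 = 35 (decimal)
Compute 2555 ÷ 35 = 73
Convert 73 (decimal) → 73 = 7×10 + 3 → 七十三 (Chinese numeral)
七十三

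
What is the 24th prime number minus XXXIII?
The 24th prime number = 89
Convert XXXIII (Roman numeral) → 10 + 10 + 10 + 1 + 1 + 1 = 33 (decimal)
Compute 89 - 33 = 56
56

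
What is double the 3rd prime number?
The 3rd prime number = 5
Compute 5 × 2 = 10
10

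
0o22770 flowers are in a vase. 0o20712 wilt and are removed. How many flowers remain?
Convert 0o22770 (octal) → 2×4096 + 2×512 + 7×64 + 7×8 = 9720 (decimal)
Convert 0o20712 (octal) → 2×4096 + 7×64 + 1×8 + 2 = 8650 (decimal)
Compute 9720 - 8650 = 1070
1070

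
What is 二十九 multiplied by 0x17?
Convert 二十九 (Chinese numeral) → 2×10 + 9 = 29 (decimal)
Convert 0x17 (hexadecimal) → 1×16 + 7 = 23 (decimal)
Compute 29 × 23 = 667
667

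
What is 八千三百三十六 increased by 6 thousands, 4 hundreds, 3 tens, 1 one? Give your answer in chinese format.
Convert 八千三百三十六 (Chinese numeral) → 8×1000 + 3×100 + 3×10 + 6 = 8336 (decimal)
Convert 6 thousands, 4 hundreds, 3 tens, 1 one (place-value notation) → 6×1000 + 4×100 + 3×10 + 1 = 6431 (decimal)
Compute 8336 + 6431 = 14767
Convert 14767 (decimal) → 14767 = 1×10000 + 4×1000 + 7×100 + 6×10 + 7 → 一万四千七百六十七 (Chinese numeral)
一万四千七百六十七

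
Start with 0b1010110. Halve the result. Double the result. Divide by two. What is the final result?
Convert 0b1010110 (binary) → 64 + 16 + 4 + 2 = 86 (decimal)
Start: 86
86 ÷ 2 = 43
43 × 2 = 86
Convert two (English words) → 2 (decimal)
86 ÷ 2 = 43
43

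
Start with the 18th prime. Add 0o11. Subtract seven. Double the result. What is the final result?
Convert the 18th prime (prime index) → 61 (decimal)
Start: 61
Convert 0o11 (octal) → 1×8 + 1 = 9 (decimal)
61 + 9 = 70
Convert seven (English words) → 7 (decimal)
70 - 7 = 63
63 × 2 = 126
126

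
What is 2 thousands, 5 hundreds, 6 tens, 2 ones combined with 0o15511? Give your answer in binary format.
Convert 2 thousands, 5 hundreds, 6 tens, 2 ones (place-value notation) → 2×1000 + 5×100 + 6×10 + 2 = 2562 (decimal)
Convert 0o15511 (octal) → 1×4096 + 5×512 + 5×64 + 1×8 + 1 = 6985 (decimal)
Compute 2562 + 6985 = 9547
Convert 9547 (decimal) → 9547 = 8192 + 1024 + 256 + 64 + 8 + 2 + 1 → 0b10010101001011 (binary)
0b10010101001011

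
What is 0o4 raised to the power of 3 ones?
Convert 0o4 (octal) → 4 (decimal)
Convert 3 ones (place-value notation) → 3 (decimal)
Compute 4 ^ 3 = 64
64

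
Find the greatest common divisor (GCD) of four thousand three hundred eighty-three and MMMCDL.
Convert four thousand three hundred eighty-three (English words) → 4×1000 + 3×100 + 83 = 4383 (decimal)
Convert MMMCDL (Roman numeral) → 1000 + 1000 + 1000 + 400 + 50 = 3450 (decimal)
Compute gcd(4383, 3450) = 3
3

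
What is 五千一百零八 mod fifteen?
Convert 五千一百零八 (Chinese numeral) → 5×1000 + 1×100 + 8 = 5108 (decimal)
Convert fifteen (English words) → 15 (decimal)
Compute 5108 mod 15 = 8
8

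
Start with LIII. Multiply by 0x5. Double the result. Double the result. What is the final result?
Convert LIII (Roman numeral) → 50 + 1 + 1 + 1 = 53 (decimal)
Start: 53
Convert 0x5 (hexadecimal) → 5 (decimal)
53 × 5 = 265
265 × 2 = 530
530 × 2 = 1060
1060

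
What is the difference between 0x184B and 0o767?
Convert 0x184B (hexadecimal) → 1×4096 + 8×256 + 4×16 + 11 = 6219 (decimal)
Convert 0o767 (octal) → 7×64 + 6×8 + 7 = 503 (decimal)
Difference: |6219 - 503| = 5716
5716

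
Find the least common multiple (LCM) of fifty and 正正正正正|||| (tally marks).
Convert fifty (English words) → 50 (decimal)
Convert 正正正正正|||| (tally marks) → 5 + 5 + 5 + 5 + 5 + 4 = 29 (decimal)
Compute lcm(50, 29) = 1450
1450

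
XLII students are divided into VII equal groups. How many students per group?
Convert XLII (Roman numeral) → 40 + 1 + 1 = 42 (decimal)
Convert VII (Roman numeral) → 5 + 1 + 1 = 7 (decimal)
Compute 42 ÷ 7 = 6
6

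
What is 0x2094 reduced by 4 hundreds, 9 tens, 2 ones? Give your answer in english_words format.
Convert 0x2094 (hexadecimal) → 2×4096 + 9×16 + 4 = 8340 (decimal)
Convert 4 hundreds, 9 tens, 2 ones (place-value notation) → 4×100 + 9×10 + 2 = 492 (decimal)
Compute 8340 - 492 = 7848
Convert 7848 (decimal) → 7848 = 7×1000 + 8×100 + 48 → seven thousand eight hundred forty-eight (English words)
seven thousand eight hundred forty-eight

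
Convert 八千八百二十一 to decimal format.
Convert 八千八百二十一 (Chinese numeral) → 8×1000 + 8×100 + 2×10 + 1 = 8821 (decimal)
8821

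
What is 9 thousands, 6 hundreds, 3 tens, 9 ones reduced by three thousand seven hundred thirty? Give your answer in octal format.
Convert 9 thousands, 6 hundreds, 3 tens, 9 ones (place-value notation) → 9×1000 + 6×100 + 3×10 + 9 = 9639 (decimal)
Convert three thousand seven hundred thirty (English words) → 3×1000 + 7×100 + 30 = 3730 (decimal)
Compute 9639 - 3730 = 5909
Convert 5909 (decimal) → 5909 = 1×4096 + 3×512 + 4×64 + 2×8 + 5 → 0o13425 (octal)
0o13425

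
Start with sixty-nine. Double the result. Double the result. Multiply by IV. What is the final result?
Convert sixty-nine (English words) → 69 (decimal)
Start: 69
69 × 2 = 138
138 × 2 = 276
Convert IV (Roman numeral) → 4 (decimal)
276 × 4 = 1104
1104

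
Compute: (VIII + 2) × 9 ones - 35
Convert VIII (Roman numeral) → 5 + 1 + 1 + 1 = 8 (decimal)
Convert 9 ones (place-value notation) → 9 (decimal)
Expression in decimal: (8 + 2) × 9 - 35
Parentheses first: 8 + 2 = 10
Multiply: 10 × 9 = 90
Subtract: 90 - 35 = 55
55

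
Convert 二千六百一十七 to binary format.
Convert 二千六百一十七 (Chinese numeral) → 2×1000 + 6×100 + 1×10 + 7 = 2617 (decimal)
Convert 2617 (decimal) → 2617 = 2048 + 512 + 32 + 16 + 8 + 1 → 0b101000111001 (binary)
0b101000111001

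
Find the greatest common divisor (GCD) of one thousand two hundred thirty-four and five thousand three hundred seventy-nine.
Convert one thousand two hundred thirty-four (English words) → 1×1000 + 2×100 + 34 = 1234 (decimal)
Convert five thousand three hundred seventy-nine (English words) → 5×1000 + 3×100 + 79 = 5379 (decimal)
Compute gcd(1234, 5379) = 1
1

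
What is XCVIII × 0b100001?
Convert XCVIII (Roman numeral) → 90 + 5 + 1 + 1 + 1 = 98 (decimal)
Convert 0b100001 (binary) → 32 + 1 = 33 (decimal)
Compute 98 × 33 = 3234
3234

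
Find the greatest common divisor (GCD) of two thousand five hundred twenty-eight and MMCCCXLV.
Convert two thousand five hundred twenty-eight (English words) → 2×1000 + 5×100 + 28 = 2528 (decimal)
Convert MMCCCXLV (Roman numeral) → 1000 + 1000 + 100 + 100 + 100 + 40 + 5 = 2345 (decimal)
Compute gcd(2528, 2345) = 1
1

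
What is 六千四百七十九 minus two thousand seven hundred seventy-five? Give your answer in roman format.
Convert 六千四百七十九 (Chinese numeral) → 6×1000 + 4×100 + 7×10 + 9 = 6479 (decimal)
Convert two thousand seven hundred seventy-five (English words) → 2×1000 + 7×100 + 75 = 2775 (decimal)
Compute 6479 - 2775 = 3704
Convert 3704 (decimal) → 3704 = 1000 + 1000 + 1000 + 500 + 100 + 100 + 4 → MMMDCCIV (Roman numeral)
MMMDCCIV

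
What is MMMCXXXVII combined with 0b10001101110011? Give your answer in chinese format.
Convert MMMCXXXVII (Roman numeral) → 1000 + 1000 + 1000 + 100 + 10 + 10 + 10 + 5 + 1 + 1 = 3137 (decimal)
Convert 0b10001101110011 (binary) → 8192 + 512 + 256 + 64 + 32 + 16 + 2 + 1 = 9075 (decimal)
Compute 3137 + 9075 = 12212
Convert 12212 (decimal) → 12212 = 1×10000 + 2×1000 + 2×100 + 1×10 + 2 → 一万二千二百一十二 (Chinese numeral)
一万二千二百一十二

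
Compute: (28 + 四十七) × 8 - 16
Convert 四十七 (Chinese numeral) → 4×10 + 7 = 47 (decimal)
Expression in decimal: (28 + 47) × 8 - 16
Parentheses first: 28 + 47 = 75
Multiply: 75 × 8 = 600
Subtract: 600 - 16 = 584
584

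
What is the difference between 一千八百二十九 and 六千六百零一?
Convert 一千八百二十九 (Chinese numeral) → 1×1000 + 8×100 + 2×10 + 9 = 1829 (decimal)
Convert 六千六百零一 (Chinese numeral) → 6×1000 + 6×100 + 1 = 6601 (decimal)
Difference: |1829 - 6601| = 4772
4772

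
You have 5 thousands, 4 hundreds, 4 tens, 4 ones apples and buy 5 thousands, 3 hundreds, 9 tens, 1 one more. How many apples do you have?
Convert 5 thousands, 4 hundreds, 4 tens, 4 ones (place-value notation) → 5×1000 + 4×100 + 4×10 + 4 = 5444 (decimal)
Convert 5 thousands, 3 hundreds, 9 tens, 1 one (place-value notation) → 5×1000 + 3×100 + 9×10 + 1 = 5391 (decimal)
Compute 5444 + 5391 = 10835
10835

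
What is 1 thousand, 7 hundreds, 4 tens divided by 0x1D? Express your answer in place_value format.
Convert 1 thousand, 7 hundreds, 4 tens (place-value notation) → 1×1000 + 7×100 + 4×10 = 1740 (decimal)
Convert 0x1D (hexadecimal) → 1×16 + 13 = 29 (decimal)
Compute 1740 ÷ 29 = 60
Convert 60 (decimal) → 60 = 6×10 → 6 tens (place-value notation)
6 tens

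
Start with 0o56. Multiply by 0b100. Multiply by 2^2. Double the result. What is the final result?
Convert 0o56 (octal) → 5×8 + 6 = 46 (decimal)
Start: 46
Convert 0b100 (binary) → 4 (decimal)
46 × 4 = 184
Convert 2^2 (power) → 4 (decimal)
184 × 4 = 736
736 × 2 = 1472
1472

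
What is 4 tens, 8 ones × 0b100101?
Convert 4 tens, 8 ones (place-value notation) → 4×10 + 8 = 48 (decimal)
Convert 0b100101 (binary) → 32 + 4 + 1 = 37 (decimal)
Compute 48 × 37 = 1776
1776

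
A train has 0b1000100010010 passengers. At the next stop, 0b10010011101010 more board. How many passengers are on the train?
Convert 0b1000100010010 (binary) → 4096 + 256 + 16 + 2 = 4370 (decimal)
Convert 0b10010011101010 (binary) → 8192 + 1024 + 128 + 64 + 32 + 8 + 2 = 9450 (decimal)
Compute 4370 + 9450 = 13820
13820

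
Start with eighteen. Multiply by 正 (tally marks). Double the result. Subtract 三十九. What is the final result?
Convert eighteen (English words) → 18 (decimal)
Start: 18
Convert 正 (tally marks) → 5 (decimal)
18 × 5 = 90
90 × 2 = 180
Convert 三十九 (Chinese numeral) → 3×10 + 9 = 39 (decimal)
180 - 39 = 141
141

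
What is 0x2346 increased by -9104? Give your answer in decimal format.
Convert 0x2346 (hexadecimal) → 2×4096 + 3×256 + 4×16 + 6 = 9030 (decimal)
Compute 9030 + -9104 = -74
-74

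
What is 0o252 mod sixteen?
Convert 0o252 (octal) → 2×64 + 5×8 + 2 = 170 (decimal)
Convert sixteen (English words) → 16 (decimal)
Compute 170 mod 16 = 10
10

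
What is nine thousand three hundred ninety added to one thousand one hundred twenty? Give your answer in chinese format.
Convert nine thousand three hundred ninety (English words) → 9×1000 + 3×100 + 90 = 9390 (decimal)
Convert one thousand one hundred twenty (English words) → 1×1000 + 1×100 + 20 = 1120 (decimal)
Compute 9390 + 1120 = 10510
Convert 10510 (decimal) → 10510 = 1×10000 + 5×100 + 1×10 → 一万零五百一十 (Chinese numeral)
一万零五百一十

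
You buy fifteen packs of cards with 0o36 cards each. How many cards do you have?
Convert 0o36 (octal) → 3×8 + 6 = 30 (decimal)
Convert fifteen (English words) → 15 (decimal)
Compute 30 × 15 = 450
450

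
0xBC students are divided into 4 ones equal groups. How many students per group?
Convert 0xBC (hexadecimal) → 11×16 + 12 = 188 (decimal)
Convert 4 ones (place-value notation) → 4 (decimal)
Compute 188 ÷ 4 = 47
47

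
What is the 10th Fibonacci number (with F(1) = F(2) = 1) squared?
The 10th Fibonacci number (with F(1) = F(2) = 1): 1, 1, 2, 3, 5, 8, 13, 21, 34, 55 → 55
Compute 55² = 55 × 55 = 3025
3025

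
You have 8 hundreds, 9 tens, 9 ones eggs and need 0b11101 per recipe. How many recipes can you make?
Convert 8 hundreds, 9 tens, 9 ones (place-value notation) → 8×100 + 9×10 + 9 = 899 (decimal)
Convert 0b11101 (binary) → 16 + 8 + 4 + 1 = 29 (decimal)
Compute 899 ÷ 29 = 31
31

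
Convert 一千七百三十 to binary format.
Convert 一千七百三十 (Chinese numeral) → 1×1000 + 7×100 + 3×10 = 1730 (decimal)
Convert 1730 (decimal) → 1730 = 1024 + 512 + 128 + 64 + 2 → 0b11011000010 (binary)
0b11011000010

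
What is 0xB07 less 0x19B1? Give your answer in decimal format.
Convert 0xB07 (hexadecimal) → 11×256 + 7 = 2823 (decimal)
Convert 0x19B1 (hexadecimal) → 1×4096 + 9×256 + 11×16 + 1 = 6577 (decimal)
Compute 2823 - 6577 = -3754
-3754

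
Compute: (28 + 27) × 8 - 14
Parentheses first: 28 + 27 = 55
Multiply: 55 × 8 = 440
Subtract: 440 - 14 = 426
426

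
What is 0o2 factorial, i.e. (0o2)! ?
Convert 0o2 (octal) → 2 (decimal)
Compute 2! = 2
2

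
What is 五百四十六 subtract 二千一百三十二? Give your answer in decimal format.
Convert 五百四十六 (Chinese numeral) → 5×100 + 4×10 + 6 = 546 (decimal)
Convert 二千一百三十二 (Chinese numeral) → 2×1000 + 1×100 + 3×10 + 2 = 2132 (decimal)
Compute 546 - 2132 = -1586
-1586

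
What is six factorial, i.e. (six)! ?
Convert six (English words) → 6 (decimal)
Compute 6! = 720
720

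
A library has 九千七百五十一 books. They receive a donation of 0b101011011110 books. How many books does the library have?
Convert 九千七百五十一 (Chinese numeral) → 9×1000 + 7×100 + 5×10 + 1 = 9751 (decimal)
Convert 0b101011011110 (binary) → 2048 + 512 + 128 + 64 + 16 + 8 + 4 + 2 = 2782 (decimal)
Compute 9751 + 2782 = 12533
12533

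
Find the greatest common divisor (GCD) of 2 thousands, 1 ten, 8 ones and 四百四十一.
Convert 2 thousands, 1 ten, 8 ones (place-value notation) → 2×1000 + 1×10 + 8 = 2018 (decimal)
Convert 四百四十一 (Chinese numeral) → 4×100 + 4×10 + 1 = 441 (decimal)
Compute gcd(2018, 441) = 1
1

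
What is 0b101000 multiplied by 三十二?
Convert 0b101000 (binary) → 32 + 8 = 40 (decimal)
Convert 三十二 (Chinese numeral) → 3×10 + 2 = 32 (decimal)
Compute 40 × 32 = 1280
1280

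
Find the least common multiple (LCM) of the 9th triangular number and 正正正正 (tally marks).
Convert the 9th triangular number (triangular index) → 9×10/2 = 45 (decimal)
Convert 正正正正 (tally marks) → 5 + 5 + 5 + 5 = 20 (decimal)
Compute lcm(45, 20) = 180
180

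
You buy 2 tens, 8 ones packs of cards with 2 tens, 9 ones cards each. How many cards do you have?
Convert 2 tens, 9 ones (place-value notation) → 2×10 + 9 = 29 (decimal)
Convert 2 tens, 8 ones (place-value notation) → 2×10 + 8 = 28 (decimal)
Compute 29 × 28 = 812
812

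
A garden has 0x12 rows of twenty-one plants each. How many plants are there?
Convert twenty-one (English words) → 21 (decimal)
Convert 0x12 (hexadecimal) → 1×16 + 2 = 18 (decimal)
Compute 21 × 18 = 378
378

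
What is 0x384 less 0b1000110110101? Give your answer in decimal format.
Convert 0x384 (hexadecimal) → 3×256 + 8×16 + 4 = 900 (decimal)
Convert 0b1000110110101 (binary) → 4096 + 256 + 128 + 32 + 16 + 4 + 1 = 4533 (decimal)
Compute 900 - 4533 = -3633
-3633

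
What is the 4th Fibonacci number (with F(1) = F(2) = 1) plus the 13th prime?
The 4th Fibonacci number (with F(1) = F(2) = 1): 1, 1, 2, 3 → 3
Convert the 13th prime (prime index) → 41 (decimal)
Compute 3 + 41 = 44
44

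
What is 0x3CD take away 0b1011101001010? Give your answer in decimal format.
Convert 0x3CD (hexadecimal) → 3×256 + 12×16 + 13 = 973 (decimal)
Convert 0b1011101001010 (binary) → 4096 + 1024 + 512 + 256 + 64 + 8 + 2 = 5962 (decimal)
Compute 973 - 5962 = -4989
-4989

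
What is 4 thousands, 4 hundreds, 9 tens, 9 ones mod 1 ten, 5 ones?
Convert 4 thousands, 4 hundreds, 9 tens, 9 ones (place-value notation) → 4×1000 + 4×100 + 9×10 + 9 = 4499 (decimal)
Convert 1 ten, 5 ones (place-value notation) → 1×10 + 5 = 15 (decimal)
Compute 4499 mod 15 = 14
14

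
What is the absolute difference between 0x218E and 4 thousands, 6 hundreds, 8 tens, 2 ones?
Convert 0x218E (hexadecimal) → 2×4096 + 1×256 + 8×16 + 14 = 8590 (decimal)
Convert 4 thousands, 6 hundreds, 8 tens, 2 ones (place-value notation) → 4×1000 + 6×100 + 8×10 + 2 = 4682 (decimal)
Compute |8590 - 4682| = 3908
3908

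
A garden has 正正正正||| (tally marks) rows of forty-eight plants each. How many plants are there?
Convert forty-eight (English words) → 48 (decimal)
Convert 正正正正||| (tally marks) → 5 + 5 + 5 + 5 + 3 = 23 (decimal)
Compute 48 × 23 = 1104
1104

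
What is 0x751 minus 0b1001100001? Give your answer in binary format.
Convert 0x751 (hexadecimal) → 7×256 + 5×16 + 1 = 1873 (decimal)
Convert 0b1001100001 (binary) → 512 + 64 + 32 + 1 = 609 (decimal)
Compute 1873 - 609 = 1264
Convert 1264 (decimal) → 1264 = 1024 + 128 + 64 + 32 + 16 → 0b10011110000 (binary)
0b10011110000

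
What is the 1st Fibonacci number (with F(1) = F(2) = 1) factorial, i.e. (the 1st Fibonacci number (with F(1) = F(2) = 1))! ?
Convert the 1st Fibonacci number (with F(1) = F(2) = 1) (Fibonacci index) → 1 (decimal)
Compute 1! = 1
1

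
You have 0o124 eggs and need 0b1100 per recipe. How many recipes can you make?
Convert 0o124 (octal) → 1×64 + 2×8 + 4 = 84 (decimal)
Convert 0b1100 (binary) → 8 + 4 = 12 (decimal)
Compute 84 ÷ 12 = 7
7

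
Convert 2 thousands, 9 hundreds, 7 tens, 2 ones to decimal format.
Convert 2 thousands, 9 hundreds, 7 tens, 2 ones (place-value notation) → 2×1000 + 9×100 + 7×10 + 2 = 2972 (decimal)
2972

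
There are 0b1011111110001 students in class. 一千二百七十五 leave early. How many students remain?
Convert 0b1011111110001 (binary) → 4096 + 1024 + 512 + 256 + 128 + 64 + 32 + 16 + 1 = 6129 (decimal)
Convert 一千二百七十五 (Chinese numeral) → 1×1000 + 2×100 + 7×10 + 5 = 1275 (decimal)
Compute 6129 - 1275 = 4854
4854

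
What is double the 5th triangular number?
The 5th triangular number = 5×6/2 = 15
Compute 15 × 2 = 30
30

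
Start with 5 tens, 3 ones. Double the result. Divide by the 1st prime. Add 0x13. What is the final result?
Convert 5 tens, 3 ones (place-value notation) → 5×10 + 3 = 53 (decimal)
Start: 53
53 × 2 = 106
Convert the 1st prime (prime index) → 2 (decimal)
106 ÷ 2 = 53
Convert 0x13 (hexadecimal) → 1×16 + 3 = 19 (decimal)
53 + 19 = 72
72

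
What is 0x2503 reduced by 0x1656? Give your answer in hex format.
Convert 0x2503 (hexadecimal) → 2×4096 + 5×256 + 3 = 9475 (decimal)
Convert 0x1656 (hexadecimal) → 1×4096 + 6×256 + 5×16 + 6 = 5718 (decimal)
Compute 9475 - 5718 = 3757
Convert 3757 (decimal) → 3757 = 14×256 + 10×16 + 13 → 0xEAD (hexadecimal)
0xEAD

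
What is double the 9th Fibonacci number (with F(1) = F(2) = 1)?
The 9th Fibonacci number (with F(1) = F(2) = 1): 1, 1, 2, 3, 5, 8, 13, 21, 34 → 34
Compute 34 × 2 = 68
68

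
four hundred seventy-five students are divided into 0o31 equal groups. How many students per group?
Convert four hundred seventy-five (English words) → 4×100 + 75 = 475 (decimal)
Convert 0o31 (octal) → 3×8 + 1 = 25 (decimal)
Compute 475 ÷ 25 = 19
19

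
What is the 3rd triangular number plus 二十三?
The 3rd triangular number = 3×4/2 = 6
Convert 二十三 (Chinese numeral) → 2×10 + 3 = 23 (decimal)
Compute 6 + 23 = 29
29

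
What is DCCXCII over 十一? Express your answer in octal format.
Convert DCCXCII (Roman numeral) → 500 + 100 + 100 + 90 + 1 + 1 = 792 (decimal)
Convert 十一 (Chinese numeral) → 1×10 + 1 = 11 (decimal)
Compute 792 ÷ 11 = 72
Convert 72 (decimal) → 72 = 1×64 + 1×8 → 0o110 (octal)
0o110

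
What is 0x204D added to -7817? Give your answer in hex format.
Convert 0x204D (hexadecimal) → 2×4096 + 4×16 + 13 = 8269 (decimal)
Compute 8269 + -7817 = 452
Convert 452 (decimal) → 452 = 1×256 + 12×16 + 4 → 0x1C4 (hexadecimal)
0x1C4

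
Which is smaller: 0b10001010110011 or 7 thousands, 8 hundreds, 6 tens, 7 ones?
Convert 0b10001010110011 (binary) → 8192 + 512 + 128 + 32 + 16 + 2 + 1 = 8883 (decimal)
Convert 7 thousands, 8 hundreds, 6 tens, 7 ones (place-value notation) → 7×1000 + 8×100 + 6×10 + 7 = 7867 (decimal)
Compare 8883 vs 7867: smaller = 7867
7867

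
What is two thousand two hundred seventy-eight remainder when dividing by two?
Convert two thousand two hundred seventy-eight (English words) → 2×1000 + 2×100 + 78 = 2278 (decimal)
Convert two (English words) → 2 (decimal)
Compute 2278 mod 2 = 0
0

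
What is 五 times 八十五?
Convert 五 (Chinese numeral) → 5 (decimal)
Convert 八十五 (Chinese numeral) → 8×10 + 5 = 85 (decimal)
Compute 5 × 85 = 425
425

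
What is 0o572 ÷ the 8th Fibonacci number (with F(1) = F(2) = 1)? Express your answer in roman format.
Convert 0o572 (octal) → 5×64 + 7×8 + 2 = 378 (decimal)
Convert the 8th Fibonacci number (with F(1) = F(2) = 1) (Fibonacci index) → 1, 1, 2, 3, 5, 8, 13, 21 → 21 (decimal)
Compute 378 ÷ 21 = 18
Convert 18 (decimal) → 18 = 10 + 5 + 1 + 1 + 1 → XVIII (Roman numeral)
XVIII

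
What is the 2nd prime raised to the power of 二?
Convert the 2nd prime (prime index) → 3 (decimal)
Convert 二 (Chinese numeral) → 2 (decimal)
Compute 3 ^ 2 = 9
9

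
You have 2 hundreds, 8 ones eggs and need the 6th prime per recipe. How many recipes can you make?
Convert 2 hundreds, 8 ones (place-value notation) → 2×100 + 8 = 208 (decimal)
Convert the 6th prime (prime index) → 13 (decimal)
Compute 208 ÷ 13 = 16
16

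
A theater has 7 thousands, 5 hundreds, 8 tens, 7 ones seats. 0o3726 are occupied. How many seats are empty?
Convert 7 thousands, 5 hundreds, 8 tens, 7 ones (place-value notation) → 7×1000 + 5×100 + 8×10 + 7 = 7587 (decimal)
Convert 0o3726 (octal) → 3×512 + 7×64 + 2×8 + 6 = 2006 (decimal)
Compute 7587 - 2006 = 5581
5581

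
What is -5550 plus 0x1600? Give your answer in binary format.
Convert 0x1600 (hexadecimal) → 1×4096 + 6×256 = 5632 (decimal)
Compute -5550 + 5632 = 82
Convert 82 (decimal) → 82 = 64 + 16 + 2 → 0b1010010 (binary)
0b1010010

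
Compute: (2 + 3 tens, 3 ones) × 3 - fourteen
Convert 3 tens, 3 ones (place-value notation) → 3×10 + 3 = 33 (decimal)
Convert fourteen (English words) → 14 (decimal)
Expression in decimal: (2 + 33) × 3 - 14
Parentheses first: 2 + 33 = 35
Multiply: 35 × 3 = 105
Subtract: 105 - 14 = 91
91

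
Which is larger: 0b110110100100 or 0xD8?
Convert 0b110110100100 (binary) → 2048 + 1024 + 256 + 128 + 32 + 4 = 3492 (decimal)
Convert 0xD8 (hexadecimal) → 13×16 + 8 = 216 (decimal)
Compare 3492 vs 216: larger = 3492
3492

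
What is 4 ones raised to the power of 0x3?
Convert 4 ones (place-value notation) → 4 (decimal)
Convert 0x3 (hexadecimal) → 3 (decimal)
Compute 4 ^ 3 = 64
64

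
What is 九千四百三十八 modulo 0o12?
Convert 九千四百三十八 (Chinese numeral) → 9×1000 + 4×100 + 3×10 + 8 = 9438 (decimal)
Convert 0o12 (octal) → 1×8 + 2 = 10 (decimal)
Compute 9438 mod 10 = 8
8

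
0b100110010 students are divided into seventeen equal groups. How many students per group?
Convert 0b100110010 (binary) → 256 + 32 + 16 + 2 = 306 (decimal)
Convert seventeen (English words) → 17 (decimal)
Compute 306 ÷ 17 = 18
18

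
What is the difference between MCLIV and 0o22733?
Convert MCLIV (Roman numeral) → 1000 + 100 + 50 + 4 = 1154 (decimal)
Convert 0o22733 (octal) → 2×4096 + 2×512 + 7×64 + 3×8 + 3 = 9691 (decimal)
Difference: |1154 - 9691| = 8537
8537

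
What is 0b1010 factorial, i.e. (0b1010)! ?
Convert 0b1010 (binary) → 8 + 2 = 10 (decimal)
Compute 10! = 3628800
3628800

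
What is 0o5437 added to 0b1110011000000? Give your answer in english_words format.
Convert 0o5437 (octal) → 5×512 + 4×64 + 3×8 + 7 = 2847 (decimal)
Convert 0b1110011000000 (binary) → 4096 + 2048 + 1024 + 128 + 64 = 7360 (decimal)
Compute 2847 + 7360 = 10207
Convert 10207 (decimal) → 10207 = 10×1000 + 2×100 + 7 → ten thousand two hundred seven (English words)
ten thousand two hundred seven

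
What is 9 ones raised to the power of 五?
Convert 9 ones (place-value notation) → 9 (decimal)
Convert 五 (Chinese numeral) → 5 (decimal)
Compute 9 ^ 5 = 59049
59049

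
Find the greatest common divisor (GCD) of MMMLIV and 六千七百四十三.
Convert MMMLIV (Roman numeral) → 1000 + 1000 + 1000 + 50 + 4 = 3054 (decimal)
Convert 六千七百四十三 (Chinese numeral) → 6×1000 + 7×100 + 4×10 + 3 = 6743 (decimal)
Compute gcd(3054, 6743) = 1
1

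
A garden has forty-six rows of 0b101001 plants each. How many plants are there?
Convert 0b101001 (binary) → 32 + 8 + 1 = 41 (decimal)
Convert forty-six (English words) → 46 (decimal)
Compute 41 × 46 = 1886
1886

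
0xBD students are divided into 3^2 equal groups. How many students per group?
Convert 0xBD (hexadecimal) → 11×16 + 13 = 189 (decimal)
Convert 3^2 (power) → 9 (decimal)
Compute 189 ÷ 9 = 21
21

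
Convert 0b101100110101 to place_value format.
Convert 0b101100110101 (binary) → 2048 + 512 + 256 + 32 + 16 + 4 + 1 = 2869 (decimal)
Convert 2869 (decimal) → 2869 = 2×1000 + 8×100 + 6×10 + 9 → 2 thousands, 8 hundreds, 6 tens, 9 ones (place-value notation)
2 thousands, 8 hundreds, 6 tens, 9 ones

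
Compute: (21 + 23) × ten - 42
Convert ten (English words) → 10 (decimal)
Expression in decimal: (21 + 23) × 10 - 42
Parentheses first: 21 + 23 = 44
Multiply: 44 × 10 = 440
Subtract: 440 - 42 = 398
398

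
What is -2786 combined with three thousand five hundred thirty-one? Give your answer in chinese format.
Convert three thousand five hundred thirty-one (English words) → 3×1000 + 5×100 + 31 = 3531 (decimal)
Compute -2786 + 3531 = 745
Convert 745 (decimal) → 745 = 7×100 + 4×10 + 5 → 七百四十五 (Chinese numeral)
七百四十五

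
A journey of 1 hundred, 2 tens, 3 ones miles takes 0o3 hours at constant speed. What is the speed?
Convert 1 hundred, 2 tens, 3 ones (place-value notation) → 1×100 + 2×10 + 3 = 123 (decimal)
Convert 0o3 (octal) → 3 (decimal)
Compute 123 ÷ 3 = 41
41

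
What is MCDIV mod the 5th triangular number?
Convert MCDIV (Roman numeral) → 1000 + 400 + 4 = 1404 (decimal)
Convert the 5th triangular number (triangular index) → 5×6/2 = 15 (decimal)
Compute 1404 mod 15 = 9
9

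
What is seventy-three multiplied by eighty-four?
Convert seventy-three (English words) → 73 (decimal)
Convert eighty-four (English words) → 84 (decimal)
Compute 73 × 84 = 6132
6132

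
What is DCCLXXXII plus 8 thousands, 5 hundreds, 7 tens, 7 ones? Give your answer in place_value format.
Convert DCCLXXXII (Roman numeral) → 500 + 100 + 100 + 50 + 10 + 10 + 10 + 1 + 1 = 782 (decimal)
Convert 8 thousands, 5 hundreds, 7 tens, 7 ones (place-value notation) → 8×1000 + 5×100 + 7×10 + 7 = 8577 (decimal)
Compute 782 + 8577 = 9359
Convert 9359 (decimal) → 9359 = 9×1000 + 3×100 + 5×10 + 9 → 9 thousands, 3 hundreds, 5 tens, 9 ones (place-value notation)
9 thousands, 3 hundreds, 5 tens, 9 ones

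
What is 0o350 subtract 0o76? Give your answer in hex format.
Convert 0o350 (octal) → 3×64 + 5×8 = 232 (decimal)
Convert 0o76 (octal) → 7×8 + 6 = 62 (decimal)
Compute 232 - 62 = 170
Convert 170 (decimal) → 170 = 10×16 + 10 → 0xAA (hexadecimal)
0xAA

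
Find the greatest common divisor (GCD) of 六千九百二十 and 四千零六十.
Convert 六千九百二十 (Chinese numeral) → 6×1000 + 9×100 + 2×10 = 6920 (decimal)
Convert 四千零六十 (Chinese numeral) → 4×1000 + 6×10 = 4060 (decimal)
Compute gcd(6920, 4060) = 20
20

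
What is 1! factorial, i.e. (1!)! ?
Convert 1! (factorial) → 1 (decimal)
Compute 1! = 1
1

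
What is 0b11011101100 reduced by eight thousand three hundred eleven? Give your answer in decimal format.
Convert 0b11011101100 (binary) → 1024 + 512 + 128 + 64 + 32 + 8 + 4 = 1772 (decimal)
Convert eight thousand three hundred eleven (English words) → 8×1000 + 3×100 + 11 = 8311 (decimal)
Compute 1772 - 8311 = -6539
-6539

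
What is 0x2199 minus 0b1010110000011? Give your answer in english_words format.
Convert 0x2199 (hexadecimal) → 2×4096 + 1×256 + 9×16 + 9 = 8601 (decimal)
Convert 0b1010110000011 (binary) → 4096 + 1024 + 256 + 128 + 2 + 1 = 5507 (decimal)
Compute 8601 - 5507 = 3094
Convert 3094 (decimal) → 3094 = 3×1000 + 94 → three thousand ninety-four (English words)
three thousand ninety-four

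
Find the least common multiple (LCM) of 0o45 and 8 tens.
Convert 0o45 (octal) → 4×8 + 5 = 37 (decimal)
Convert 8 tens (place-value notation) → 8×10 = 80 (decimal)
Compute lcm(37, 80) = 2960
2960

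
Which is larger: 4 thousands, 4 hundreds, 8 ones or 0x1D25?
Convert 4 thousands, 4 hundreds, 8 ones (place-value notation) → 4×1000 + 4×100 + 8 = 4408 (decimal)
Convert 0x1D25 (hexadecimal) → 1×4096 + 13×256 + 2×16 + 5 = 7461 (decimal)
Compare 4408 vs 7461: larger = 7461
7461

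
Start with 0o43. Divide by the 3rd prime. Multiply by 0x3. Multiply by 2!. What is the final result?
Convert 0o43 (octal) → 4×8 + 3 = 35 (decimal)
Start: 35
Convert the 3rd prime (prime index) → 5 (decimal)
35 ÷ 5 = 7
Convert 0x3 (hexadecimal) → 3 (decimal)
7 × 3 = 21
Convert 2! (factorial) → 2 (decimal)
21 × 2 = 42
42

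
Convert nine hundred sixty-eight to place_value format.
Convert nine hundred sixty-eight (English words) → 9×100 + 68 = 968 (decimal)
Convert 968 (decimal) → 968 = 9×100 + 6×10 + 8 → 9 hundreds, 6 tens, 8 ones (place-value notation)
9 hundreds, 6 tens, 8 ones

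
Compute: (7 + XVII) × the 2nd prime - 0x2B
Convert XVII (Roman numeral) → 10 + 5 + 1 + 1 = 17 (decimal)
Convert the 2nd prime (prime index) → 3 (decimal)
Convert 0x2B (hexadecimal) → 2×16 + 11 = 43 (decimal)
Expression in decimal: (7 + 17) × 3 - 43
Parentheses first: 7 + 17 = 24
Multiply: 24 × 3 = 72
Subtract: 72 - 43 = 29
29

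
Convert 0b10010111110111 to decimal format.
Convert 0b10010111110111 (binary) → 8192 + 1024 + 256 + 128 + 64 + 32 + 16 + 4 + 2 + 1 = 9719 (decimal)
9719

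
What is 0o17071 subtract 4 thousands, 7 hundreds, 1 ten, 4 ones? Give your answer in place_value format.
Convert 0o17071 (octal) → 1×4096 + 7×512 + 7×8 + 1 = 7737 (decimal)
Convert 4 thousands, 7 hundreds, 1 ten, 4 ones (place-value notation) → 4×1000 + 7×100 + 1×10 + 4 = 4714 (decimal)
Compute 7737 - 4714 = 3023
Convert 3023 (decimal) → 3023 = 3×1000 + 2×10 + 3 → 3 thousands, 2 tens, 3 ones (place-value notation)
3 thousands, 2 tens, 3 ones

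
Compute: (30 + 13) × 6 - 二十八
Convert 二十八 (Chinese numeral) → 2×10 + 8 = 28 (decimal)
Expression in decimal: (30 + 13) × 6 - 28
Parentheses first: 30 + 13 = 43
Multiply: 43 × 6 = 258
Subtract: 258 - 28 = 230
230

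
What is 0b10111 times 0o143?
Convert 0b10111 (binary) → 16 + 4 + 2 + 1 = 23 (decimal)
Convert 0o143 (octal) → 1×64 + 4×8 + 3 = 99 (decimal)
Compute 23 × 99 = 2277
2277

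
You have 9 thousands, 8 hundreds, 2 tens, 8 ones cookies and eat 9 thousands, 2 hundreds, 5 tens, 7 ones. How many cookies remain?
Convert 9 thousands, 8 hundreds, 2 tens, 8 ones (place-value notation) → 9×1000 + 8×100 + 2×10 + 8 = 9828 (decimal)
Convert 9 thousands, 2 hundreds, 5 tens, 7 ones (place-value notation) → 9×1000 + 2×100 + 5×10 + 7 = 9257 (decimal)
Compute 9828 - 9257 = 571
571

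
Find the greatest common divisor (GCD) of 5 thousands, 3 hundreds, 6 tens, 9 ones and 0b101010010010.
Convert 5 thousands, 3 hundreds, 6 tens, 9 ones (place-value notation) → 5×1000 + 3×100 + 6×10 + 9 = 5369 (decimal)
Convert 0b101010010010 (binary) → 2048 + 512 + 128 + 16 + 2 = 2706 (decimal)
Compute gcd(5369, 2706) = 1
1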